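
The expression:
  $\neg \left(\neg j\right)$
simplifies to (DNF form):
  $j$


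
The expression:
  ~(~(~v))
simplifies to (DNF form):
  ~v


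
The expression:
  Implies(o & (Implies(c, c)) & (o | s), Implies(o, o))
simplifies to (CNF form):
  True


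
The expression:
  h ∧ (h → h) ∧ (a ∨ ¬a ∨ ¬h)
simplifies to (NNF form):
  h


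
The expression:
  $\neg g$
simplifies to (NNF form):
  $\neg g$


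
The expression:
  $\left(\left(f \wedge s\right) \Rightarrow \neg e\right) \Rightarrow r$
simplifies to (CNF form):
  $\left(e \vee r\right) \wedge \left(f \vee r\right) \wedge \left(r \vee s\right)$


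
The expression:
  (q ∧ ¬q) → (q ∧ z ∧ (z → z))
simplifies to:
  True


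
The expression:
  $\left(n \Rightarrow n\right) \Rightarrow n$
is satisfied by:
  {n: True}


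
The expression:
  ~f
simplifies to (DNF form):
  ~f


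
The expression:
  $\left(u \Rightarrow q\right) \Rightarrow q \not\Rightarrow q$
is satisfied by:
  {u: True, q: False}


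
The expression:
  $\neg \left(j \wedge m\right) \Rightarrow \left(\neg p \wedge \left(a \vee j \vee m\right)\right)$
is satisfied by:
  {a: True, m: True, j: True, p: False}
  {m: True, j: True, p: False, a: False}
  {a: True, m: True, p: False, j: False}
  {m: True, p: False, j: False, a: False}
  {a: True, j: True, p: False, m: False}
  {j: True, a: False, p: False, m: False}
  {a: True, p: False, j: False, m: False}
  {a: True, m: True, j: True, p: True}
  {m: True, j: True, p: True, a: False}


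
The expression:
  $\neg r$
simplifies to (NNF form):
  $\neg r$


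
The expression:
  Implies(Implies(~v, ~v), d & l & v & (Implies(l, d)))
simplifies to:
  d & l & v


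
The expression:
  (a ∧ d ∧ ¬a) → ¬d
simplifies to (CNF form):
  True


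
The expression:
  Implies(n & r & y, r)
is always true.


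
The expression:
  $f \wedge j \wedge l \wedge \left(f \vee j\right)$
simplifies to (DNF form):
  $f \wedge j \wedge l$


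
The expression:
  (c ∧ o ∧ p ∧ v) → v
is always true.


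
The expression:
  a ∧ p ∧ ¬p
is never true.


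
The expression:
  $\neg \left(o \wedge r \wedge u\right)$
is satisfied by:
  {u: False, o: False, r: False}
  {r: True, u: False, o: False}
  {o: True, u: False, r: False}
  {r: True, o: True, u: False}
  {u: True, r: False, o: False}
  {r: True, u: True, o: False}
  {o: True, u: True, r: False}


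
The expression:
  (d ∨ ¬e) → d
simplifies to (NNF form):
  d ∨ e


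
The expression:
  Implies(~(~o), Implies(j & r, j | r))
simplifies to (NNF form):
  True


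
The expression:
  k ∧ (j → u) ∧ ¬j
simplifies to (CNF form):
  k ∧ ¬j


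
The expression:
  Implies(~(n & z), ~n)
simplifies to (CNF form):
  z | ~n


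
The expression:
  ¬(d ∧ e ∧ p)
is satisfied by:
  {p: False, e: False, d: False}
  {d: True, p: False, e: False}
  {e: True, p: False, d: False}
  {d: True, e: True, p: False}
  {p: True, d: False, e: False}
  {d: True, p: True, e: False}
  {e: True, p: True, d: False}


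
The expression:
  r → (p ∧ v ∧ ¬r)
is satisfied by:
  {r: False}


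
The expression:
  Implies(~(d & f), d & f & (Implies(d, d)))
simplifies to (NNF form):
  d & f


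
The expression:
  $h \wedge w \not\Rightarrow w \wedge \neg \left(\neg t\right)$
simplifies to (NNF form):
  $\text{False}$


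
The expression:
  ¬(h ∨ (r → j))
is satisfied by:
  {r: True, h: False, j: False}


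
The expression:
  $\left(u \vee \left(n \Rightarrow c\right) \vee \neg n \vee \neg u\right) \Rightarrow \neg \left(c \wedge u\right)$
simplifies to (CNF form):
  $\neg c \vee \neg u$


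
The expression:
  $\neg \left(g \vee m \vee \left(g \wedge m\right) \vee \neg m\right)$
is never true.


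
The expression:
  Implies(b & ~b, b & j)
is always true.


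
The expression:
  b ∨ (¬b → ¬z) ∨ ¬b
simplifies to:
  True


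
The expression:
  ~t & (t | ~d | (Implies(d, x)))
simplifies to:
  ~t & (x | ~d)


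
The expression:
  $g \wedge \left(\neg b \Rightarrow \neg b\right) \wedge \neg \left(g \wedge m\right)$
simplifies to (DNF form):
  $g \wedge \neg m$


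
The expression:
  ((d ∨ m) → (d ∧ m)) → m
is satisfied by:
  {d: True, m: True}
  {d: True, m: False}
  {m: True, d: False}


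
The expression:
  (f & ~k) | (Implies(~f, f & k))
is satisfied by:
  {f: True}


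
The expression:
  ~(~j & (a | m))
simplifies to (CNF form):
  (j | ~a) & (j | ~m)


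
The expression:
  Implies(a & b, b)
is always true.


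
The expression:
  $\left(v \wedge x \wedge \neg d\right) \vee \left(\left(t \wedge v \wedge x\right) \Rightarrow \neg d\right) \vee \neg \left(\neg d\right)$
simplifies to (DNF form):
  $\text{True}$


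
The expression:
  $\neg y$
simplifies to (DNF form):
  $\neg y$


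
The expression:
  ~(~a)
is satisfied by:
  {a: True}


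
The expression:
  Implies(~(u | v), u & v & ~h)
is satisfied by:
  {v: True, u: True}
  {v: True, u: False}
  {u: True, v: False}


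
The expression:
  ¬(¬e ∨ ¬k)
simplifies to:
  e ∧ k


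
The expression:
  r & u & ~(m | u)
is never true.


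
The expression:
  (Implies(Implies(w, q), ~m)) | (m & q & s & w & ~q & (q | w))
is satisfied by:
  {w: True, q: False, m: False}
  {q: False, m: False, w: False}
  {w: True, q: True, m: False}
  {q: True, w: False, m: False}
  {m: True, w: True, q: False}


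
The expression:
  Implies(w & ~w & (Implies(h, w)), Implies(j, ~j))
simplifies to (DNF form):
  True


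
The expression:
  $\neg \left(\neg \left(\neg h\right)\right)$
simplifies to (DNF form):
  $\neg h$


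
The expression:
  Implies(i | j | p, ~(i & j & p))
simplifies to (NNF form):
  ~i | ~j | ~p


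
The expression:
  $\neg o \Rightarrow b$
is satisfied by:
  {b: True, o: True}
  {b: True, o: False}
  {o: True, b: False}


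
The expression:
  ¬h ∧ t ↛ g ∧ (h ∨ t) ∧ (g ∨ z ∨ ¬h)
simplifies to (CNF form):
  t ∧ ¬g ∧ ¬h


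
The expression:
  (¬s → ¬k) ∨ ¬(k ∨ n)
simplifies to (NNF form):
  s ∨ ¬k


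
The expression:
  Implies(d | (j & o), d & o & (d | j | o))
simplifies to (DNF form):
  (d & o) | (~d & ~j) | (~d & ~o)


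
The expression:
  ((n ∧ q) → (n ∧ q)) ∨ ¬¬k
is always true.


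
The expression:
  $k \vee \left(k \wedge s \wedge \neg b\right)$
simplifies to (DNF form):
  $k$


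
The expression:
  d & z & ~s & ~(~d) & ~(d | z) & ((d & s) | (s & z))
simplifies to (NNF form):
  False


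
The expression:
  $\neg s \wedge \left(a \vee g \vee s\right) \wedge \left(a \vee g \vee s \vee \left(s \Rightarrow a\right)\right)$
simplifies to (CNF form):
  $\neg s \wedge \left(a \vee g\right)$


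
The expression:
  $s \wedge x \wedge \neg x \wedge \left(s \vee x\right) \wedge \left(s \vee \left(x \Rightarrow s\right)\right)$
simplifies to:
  $\text{False}$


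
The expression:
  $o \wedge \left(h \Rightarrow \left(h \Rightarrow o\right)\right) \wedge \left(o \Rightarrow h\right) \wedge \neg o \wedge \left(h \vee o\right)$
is never true.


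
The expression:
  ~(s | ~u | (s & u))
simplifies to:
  u & ~s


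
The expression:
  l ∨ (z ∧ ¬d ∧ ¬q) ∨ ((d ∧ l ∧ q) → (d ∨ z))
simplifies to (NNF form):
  True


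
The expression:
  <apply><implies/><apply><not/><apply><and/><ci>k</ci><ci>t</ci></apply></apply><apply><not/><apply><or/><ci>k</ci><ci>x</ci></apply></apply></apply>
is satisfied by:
  {t: True, x: False, k: False}
  {x: False, k: False, t: False}
  {k: True, t: True, x: False}
  {k: True, t: True, x: True}


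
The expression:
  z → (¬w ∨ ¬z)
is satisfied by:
  {w: False, z: False}
  {z: True, w: False}
  {w: True, z: False}


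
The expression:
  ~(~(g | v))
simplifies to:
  g | v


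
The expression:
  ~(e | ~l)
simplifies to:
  l & ~e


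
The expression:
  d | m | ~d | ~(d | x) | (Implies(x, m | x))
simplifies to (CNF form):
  True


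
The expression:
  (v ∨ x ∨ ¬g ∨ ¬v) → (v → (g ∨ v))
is always true.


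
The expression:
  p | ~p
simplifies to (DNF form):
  True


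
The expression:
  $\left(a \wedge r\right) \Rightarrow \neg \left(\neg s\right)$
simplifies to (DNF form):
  $s \vee \neg a \vee \neg r$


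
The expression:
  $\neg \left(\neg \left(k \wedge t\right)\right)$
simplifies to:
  $k \wedge t$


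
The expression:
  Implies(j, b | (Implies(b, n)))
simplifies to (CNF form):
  True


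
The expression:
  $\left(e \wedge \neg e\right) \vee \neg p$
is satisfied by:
  {p: False}


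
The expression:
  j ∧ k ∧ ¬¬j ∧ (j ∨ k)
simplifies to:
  j ∧ k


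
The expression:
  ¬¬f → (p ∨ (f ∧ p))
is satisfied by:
  {p: True, f: False}
  {f: False, p: False}
  {f: True, p: True}


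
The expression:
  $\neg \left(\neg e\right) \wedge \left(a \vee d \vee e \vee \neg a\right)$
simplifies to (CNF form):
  $e$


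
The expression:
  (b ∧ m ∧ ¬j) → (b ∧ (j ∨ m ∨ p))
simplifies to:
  True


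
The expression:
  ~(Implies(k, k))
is never true.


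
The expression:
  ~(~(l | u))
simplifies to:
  l | u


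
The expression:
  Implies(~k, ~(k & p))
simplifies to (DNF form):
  True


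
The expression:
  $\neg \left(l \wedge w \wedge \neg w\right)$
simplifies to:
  $\text{True}$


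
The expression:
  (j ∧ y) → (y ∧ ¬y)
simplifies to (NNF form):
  ¬j ∨ ¬y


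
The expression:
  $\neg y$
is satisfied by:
  {y: False}


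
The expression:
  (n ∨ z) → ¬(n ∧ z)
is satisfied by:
  {z: False, n: False}
  {n: True, z: False}
  {z: True, n: False}


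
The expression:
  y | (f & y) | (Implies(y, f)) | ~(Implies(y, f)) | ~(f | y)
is always true.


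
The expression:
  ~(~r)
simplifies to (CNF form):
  r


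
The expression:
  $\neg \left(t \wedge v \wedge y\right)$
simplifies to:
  $\neg t \vee \neg v \vee \neg y$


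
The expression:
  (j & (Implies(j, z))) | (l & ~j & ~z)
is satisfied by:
  {z: True, j: True, l: True}
  {z: True, j: True, l: False}
  {l: True, j: False, z: False}


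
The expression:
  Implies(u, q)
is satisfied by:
  {q: True, u: False}
  {u: False, q: False}
  {u: True, q: True}


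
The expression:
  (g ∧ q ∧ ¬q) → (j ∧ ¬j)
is always true.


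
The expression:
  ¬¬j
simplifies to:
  j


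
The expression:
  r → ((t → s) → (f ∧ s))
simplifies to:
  (f ∧ s) ∨ (t ∧ ¬s) ∨ ¬r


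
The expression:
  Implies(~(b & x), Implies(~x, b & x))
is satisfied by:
  {x: True}


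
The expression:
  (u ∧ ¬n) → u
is always true.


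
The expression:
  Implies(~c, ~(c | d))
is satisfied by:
  {c: True, d: False}
  {d: False, c: False}
  {d: True, c: True}


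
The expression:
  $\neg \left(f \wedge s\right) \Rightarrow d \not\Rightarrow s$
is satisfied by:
  {d: True, f: True, s: False}
  {d: True, f: False, s: False}
  {s: True, d: True, f: True}
  {s: True, f: True, d: False}


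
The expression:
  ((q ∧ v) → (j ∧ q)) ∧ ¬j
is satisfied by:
  {v: False, j: False, q: False}
  {q: True, v: False, j: False}
  {v: True, q: False, j: False}


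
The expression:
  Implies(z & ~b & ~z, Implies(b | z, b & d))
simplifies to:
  True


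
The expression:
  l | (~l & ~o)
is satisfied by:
  {l: True, o: False}
  {o: False, l: False}
  {o: True, l: True}


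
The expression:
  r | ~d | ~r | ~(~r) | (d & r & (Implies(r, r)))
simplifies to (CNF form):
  True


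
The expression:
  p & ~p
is never true.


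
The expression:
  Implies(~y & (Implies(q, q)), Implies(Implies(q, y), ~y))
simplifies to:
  True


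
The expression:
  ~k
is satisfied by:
  {k: False}


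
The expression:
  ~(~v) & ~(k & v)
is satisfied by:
  {v: True, k: False}


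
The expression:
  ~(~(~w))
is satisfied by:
  {w: False}


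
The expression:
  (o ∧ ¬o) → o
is always true.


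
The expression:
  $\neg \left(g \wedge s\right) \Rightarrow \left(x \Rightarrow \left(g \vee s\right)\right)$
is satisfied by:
  {g: True, s: True, x: False}
  {g: True, s: False, x: False}
  {s: True, g: False, x: False}
  {g: False, s: False, x: False}
  {x: True, g: True, s: True}
  {x: True, g: True, s: False}
  {x: True, s: True, g: False}


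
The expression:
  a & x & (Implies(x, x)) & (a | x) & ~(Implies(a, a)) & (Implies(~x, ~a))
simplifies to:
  False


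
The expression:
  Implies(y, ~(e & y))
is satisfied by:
  {e: False, y: False}
  {y: True, e: False}
  {e: True, y: False}


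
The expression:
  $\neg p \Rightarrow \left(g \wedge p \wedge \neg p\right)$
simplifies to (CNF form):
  $p$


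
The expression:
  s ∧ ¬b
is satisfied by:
  {s: True, b: False}


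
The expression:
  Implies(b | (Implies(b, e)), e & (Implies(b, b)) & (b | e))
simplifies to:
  e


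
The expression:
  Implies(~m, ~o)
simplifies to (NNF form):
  m | ~o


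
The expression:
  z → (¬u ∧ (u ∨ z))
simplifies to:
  ¬u ∨ ¬z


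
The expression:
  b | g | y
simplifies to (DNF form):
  b | g | y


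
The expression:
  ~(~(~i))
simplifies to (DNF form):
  ~i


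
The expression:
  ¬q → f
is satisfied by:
  {q: True, f: True}
  {q: True, f: False}
  {f: True, q: False}


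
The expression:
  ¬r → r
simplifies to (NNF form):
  r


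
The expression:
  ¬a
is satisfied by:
  {a: False}


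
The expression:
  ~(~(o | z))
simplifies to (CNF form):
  o | z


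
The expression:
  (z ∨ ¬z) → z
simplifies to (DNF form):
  z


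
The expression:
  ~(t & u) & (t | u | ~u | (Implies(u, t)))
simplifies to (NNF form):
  ~t | ~u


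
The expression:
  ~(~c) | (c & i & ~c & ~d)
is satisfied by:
  {c: True}


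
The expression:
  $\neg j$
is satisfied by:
  {j: False}


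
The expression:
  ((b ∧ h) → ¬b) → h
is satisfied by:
  {h: True}


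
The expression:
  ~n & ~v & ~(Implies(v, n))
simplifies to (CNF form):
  False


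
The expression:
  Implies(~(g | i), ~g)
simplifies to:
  True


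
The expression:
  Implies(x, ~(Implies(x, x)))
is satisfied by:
  {x: False}


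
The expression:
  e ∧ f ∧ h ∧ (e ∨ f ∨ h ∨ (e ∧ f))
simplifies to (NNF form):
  e ∧ f ∧ h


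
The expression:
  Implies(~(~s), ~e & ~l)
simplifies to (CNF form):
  (~e | ~s) & (~l | ~s)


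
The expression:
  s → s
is always true.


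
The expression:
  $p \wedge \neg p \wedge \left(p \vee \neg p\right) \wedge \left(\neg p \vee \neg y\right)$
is never true.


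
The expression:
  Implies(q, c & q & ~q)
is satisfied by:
  {q: False}


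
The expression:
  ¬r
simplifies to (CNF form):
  ¬r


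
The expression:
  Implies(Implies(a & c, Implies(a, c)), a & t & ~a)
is never true.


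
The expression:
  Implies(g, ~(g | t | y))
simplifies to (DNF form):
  ~g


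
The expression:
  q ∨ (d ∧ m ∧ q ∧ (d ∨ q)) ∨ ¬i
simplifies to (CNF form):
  q ∨ ¬i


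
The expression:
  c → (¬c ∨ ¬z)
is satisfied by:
  {c: False, z: False}
  {z: True, c: False}
  {c: True, z: False}


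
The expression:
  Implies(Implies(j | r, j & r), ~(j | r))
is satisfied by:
  {r: False, j: False}
  {j: True, r: False}
  {r: True, j: False}


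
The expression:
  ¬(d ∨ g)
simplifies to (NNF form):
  ¬d ∧ ¬g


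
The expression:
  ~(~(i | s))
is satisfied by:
  {i: True, s: True}
  {i: True, s: False}
  {s: True, i: False}


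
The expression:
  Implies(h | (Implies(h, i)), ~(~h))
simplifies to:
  h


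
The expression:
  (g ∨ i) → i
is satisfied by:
  {i: True, g: False}
  {g: False, i: False}
  {g: True, i: True}


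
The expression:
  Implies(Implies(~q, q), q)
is always true.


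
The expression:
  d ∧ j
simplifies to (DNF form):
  d ∧ j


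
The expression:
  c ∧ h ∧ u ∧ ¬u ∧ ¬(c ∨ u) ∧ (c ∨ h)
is never true.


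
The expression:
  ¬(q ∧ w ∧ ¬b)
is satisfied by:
  {b: True, w: False, q: False}
  {w: False, q: False, b: False}
  {b: True, q: True, w: False}
  {q: True, w: False, b: False}
  {b: True, w: True, q: False}
  {w: True, b: False, q: False}
  {b: True, q: True, w: True}


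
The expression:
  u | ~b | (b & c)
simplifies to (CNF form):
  c | u | ~b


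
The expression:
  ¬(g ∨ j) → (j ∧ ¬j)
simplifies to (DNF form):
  g ∨ j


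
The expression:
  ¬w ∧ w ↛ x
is never true.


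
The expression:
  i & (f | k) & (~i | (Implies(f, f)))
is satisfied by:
  {k: True, f: True, i: True}
  {k: True, i: True, f: False}
  {f: True, i: True, k: False}


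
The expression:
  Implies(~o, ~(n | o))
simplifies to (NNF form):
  o | ~n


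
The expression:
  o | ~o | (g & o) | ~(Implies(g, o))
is always true.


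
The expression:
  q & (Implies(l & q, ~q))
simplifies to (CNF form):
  q & ~l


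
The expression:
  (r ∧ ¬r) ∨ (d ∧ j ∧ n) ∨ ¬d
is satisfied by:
  {j: True, n: True, d: False}
  {j: True, n: False, d: False}
  {n: True, j: False, d: False}
  {j: False, n: False, d: False}
  {d: True, j: True, n: True}


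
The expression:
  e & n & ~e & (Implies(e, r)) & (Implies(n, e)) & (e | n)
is never true.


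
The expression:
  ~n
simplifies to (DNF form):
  ~n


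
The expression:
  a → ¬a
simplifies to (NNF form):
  ¬a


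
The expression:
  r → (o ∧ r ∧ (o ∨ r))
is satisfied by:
  {o: True, r: False}
  {r: False, o: False}
  {r: True, o: True}


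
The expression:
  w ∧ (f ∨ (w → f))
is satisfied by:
  {w: True, f: True}


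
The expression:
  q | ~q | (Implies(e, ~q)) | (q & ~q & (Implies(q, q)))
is always true.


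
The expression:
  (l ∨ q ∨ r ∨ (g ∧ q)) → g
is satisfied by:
  {g: True, l: False, r: False, q: False}
  {q: True, g: True, l: False, r: False}
  {g: True, r: True, l: False, q: False}
  {q: True, g: True, r: True, l: False}
  {g: True, l: True, r: False, q: False}
  {g: True, q: True, l: True, r: False}
  {g: True, r: True, l: True, q: False}
  {q: True, g: True, r: True, l: True}
  {q: False, l: False, r: False, g: False}


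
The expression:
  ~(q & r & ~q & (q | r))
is always true.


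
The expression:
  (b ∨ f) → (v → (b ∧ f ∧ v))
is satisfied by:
  {f: False, v: False, b: False}
  {b: True, f: False, v: False}
  {f: True, b: False, v: False}
  {b: True, f: True, v: False}
  {v: True, b: False, f: False}
  {b: True, v: True, f: True}


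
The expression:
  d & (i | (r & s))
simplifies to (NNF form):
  d & (i | r) & (i | s)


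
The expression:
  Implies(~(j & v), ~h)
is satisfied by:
  {j: True, v: True, h: False}
  {j: True, v: False, h: False}
  {v: True, j: False, h: False}
  {j: False, v: False, h: False}
  {h: True, j: True, v: True}


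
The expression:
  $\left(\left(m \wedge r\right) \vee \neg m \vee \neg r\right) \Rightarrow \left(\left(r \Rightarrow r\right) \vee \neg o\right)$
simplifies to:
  $\text{True}$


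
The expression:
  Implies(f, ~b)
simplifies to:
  ~b | ~f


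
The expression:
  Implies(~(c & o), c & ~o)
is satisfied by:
  {c: True}


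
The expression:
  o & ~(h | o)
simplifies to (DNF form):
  False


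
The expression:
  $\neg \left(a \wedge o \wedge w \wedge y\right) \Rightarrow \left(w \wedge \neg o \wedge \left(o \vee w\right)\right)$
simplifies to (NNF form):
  $w \wedge \left(a \vee \neg o\right) \wedge \left(y \vee \neg o\right)$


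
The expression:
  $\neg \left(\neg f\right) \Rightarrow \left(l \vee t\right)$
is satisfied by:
  {t: True, l: True, f: False}
  {t: True, l: False, f: False}
  {l: True, t: False, f: False}
  {t: False, l: False, f: False}
  {f: True, t: True, l: True}
  {f: True, t: True, l: False}
  {f: True, l: True, t: False}


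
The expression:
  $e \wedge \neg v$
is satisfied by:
  {e: True, v: False}


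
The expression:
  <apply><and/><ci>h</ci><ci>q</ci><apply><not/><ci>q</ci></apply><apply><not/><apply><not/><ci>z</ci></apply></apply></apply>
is never true.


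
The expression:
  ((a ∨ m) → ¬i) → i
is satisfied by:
  {i: True}


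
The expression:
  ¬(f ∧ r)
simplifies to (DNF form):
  ¬f ∨ ¬r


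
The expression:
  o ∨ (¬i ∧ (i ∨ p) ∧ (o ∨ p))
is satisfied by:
  {o: True, p: True, i: False}
  {o: True, i: False, p: False}
  {o: True, p: True, i: True}
  {o: True, i: True, p: False}
  {p: True, i: False, o: False}


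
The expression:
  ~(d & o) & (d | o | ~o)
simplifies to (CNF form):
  ~d | ~o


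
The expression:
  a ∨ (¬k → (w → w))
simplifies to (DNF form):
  True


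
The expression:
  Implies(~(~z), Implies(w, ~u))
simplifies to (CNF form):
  ~u | ~w | ~z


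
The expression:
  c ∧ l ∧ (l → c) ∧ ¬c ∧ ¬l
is never true.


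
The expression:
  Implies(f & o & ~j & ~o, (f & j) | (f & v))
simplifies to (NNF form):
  True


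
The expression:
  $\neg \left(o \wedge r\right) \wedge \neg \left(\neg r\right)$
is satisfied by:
  {r: True, o: False}


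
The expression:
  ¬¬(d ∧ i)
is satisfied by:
  {i: True, d: True}


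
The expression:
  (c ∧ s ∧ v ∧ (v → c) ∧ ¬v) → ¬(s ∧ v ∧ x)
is always true.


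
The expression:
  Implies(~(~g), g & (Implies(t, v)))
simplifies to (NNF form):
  v | ~g | ~t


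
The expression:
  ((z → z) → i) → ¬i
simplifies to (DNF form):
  ¬i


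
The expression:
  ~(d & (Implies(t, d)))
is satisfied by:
  {d: False}


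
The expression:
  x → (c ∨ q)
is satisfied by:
  {q: True, c: True, x: False}
  {q: True, c: False, x: False}
  {c: True, q: False, x: False}
  {q: False, c: False, x: False}
  {x: True, q: True, c: True}
  {x: True, q: True, c: False}
  {x: True, c: True, q: False}


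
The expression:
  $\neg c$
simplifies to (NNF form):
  $\neg c$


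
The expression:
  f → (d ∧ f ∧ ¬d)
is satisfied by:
  {f: False}


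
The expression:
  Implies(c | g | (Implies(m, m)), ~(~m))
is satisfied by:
  {m: True}


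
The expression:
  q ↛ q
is never true.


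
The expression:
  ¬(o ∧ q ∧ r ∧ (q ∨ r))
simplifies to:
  ¬o ∨ ¬q ∨ ¬r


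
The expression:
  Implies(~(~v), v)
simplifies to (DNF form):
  True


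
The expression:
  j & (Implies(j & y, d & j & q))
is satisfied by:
  {j: True, d: True, q: True, y: False}
  {j: True, d: True, q: False, y: False}
  {j: True, q: True, y: False, d: False}
  {j: True, q: False, y: False, d: False}
  {j: True, d: True, y: True, q: True}


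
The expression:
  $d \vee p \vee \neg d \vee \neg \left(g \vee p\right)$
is always true.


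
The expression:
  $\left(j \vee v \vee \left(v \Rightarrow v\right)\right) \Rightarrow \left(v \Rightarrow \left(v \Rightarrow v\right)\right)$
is always true.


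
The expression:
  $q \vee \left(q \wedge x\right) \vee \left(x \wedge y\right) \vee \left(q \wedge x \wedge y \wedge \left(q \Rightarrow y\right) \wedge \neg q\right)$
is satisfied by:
  {y: True, q: True, x: True}
  {y: True, q: True, x: False}
  {q: True, x: True, y: False}
  {q: True, x: False, y: False}
  {y: True, x: True, q: False}


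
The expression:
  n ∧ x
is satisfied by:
  {x: True, n: True}


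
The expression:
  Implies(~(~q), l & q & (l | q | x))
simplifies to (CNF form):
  l | ~q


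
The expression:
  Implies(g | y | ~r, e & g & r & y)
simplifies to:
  r & (e | ~y) & (g | ~y) & (y | ~g)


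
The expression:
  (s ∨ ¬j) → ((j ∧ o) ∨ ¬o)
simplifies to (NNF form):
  j ∨ ¬o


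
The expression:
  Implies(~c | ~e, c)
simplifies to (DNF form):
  c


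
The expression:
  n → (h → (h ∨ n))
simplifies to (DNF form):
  True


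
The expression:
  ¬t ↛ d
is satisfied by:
  {d: False, t: False}


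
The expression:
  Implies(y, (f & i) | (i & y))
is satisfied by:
  {i: True, y: False}
  {y: False, i: False}
  {y: True, i: True}


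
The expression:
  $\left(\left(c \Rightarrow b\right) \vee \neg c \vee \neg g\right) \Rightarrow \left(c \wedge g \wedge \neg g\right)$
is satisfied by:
  {c: True, g: True, b: False}


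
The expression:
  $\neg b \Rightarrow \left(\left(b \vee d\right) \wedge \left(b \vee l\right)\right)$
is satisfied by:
  {b: True, l: True, d: True}
  {b: True, l: True, d: False}
  {b: True, d: True, l: False}
  {b: True, d: False, l: False}
  {l: True, d: True, b: False}


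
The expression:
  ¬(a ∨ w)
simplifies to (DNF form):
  ¬a ∧ ¬w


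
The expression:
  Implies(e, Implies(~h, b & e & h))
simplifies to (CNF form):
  h | ~e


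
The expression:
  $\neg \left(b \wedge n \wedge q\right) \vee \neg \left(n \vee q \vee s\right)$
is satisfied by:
  {q: False, n: False, b: False}
  {b: True, q: False, n: False}
  {n: True, q: False, b: False}
  {b: True, n: True, q: False}
  {q: True, b: False, n: False}
  {b: True, q: True, n: False}
  {n: True, q: True, b: False}


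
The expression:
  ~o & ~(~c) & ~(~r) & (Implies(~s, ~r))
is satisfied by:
  {r: True, c: True, s: True, o: False}


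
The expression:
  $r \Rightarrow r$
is always true.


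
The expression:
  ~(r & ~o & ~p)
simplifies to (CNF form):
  o | p | ~r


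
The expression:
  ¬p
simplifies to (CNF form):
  ¬p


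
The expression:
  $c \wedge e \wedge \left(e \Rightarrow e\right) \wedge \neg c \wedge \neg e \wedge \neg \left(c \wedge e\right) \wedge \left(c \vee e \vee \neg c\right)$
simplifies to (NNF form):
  $\text{False}$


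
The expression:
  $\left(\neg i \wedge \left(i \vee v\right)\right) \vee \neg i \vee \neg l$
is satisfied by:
  {l: False, i: False}
  {i: True, l: False}
  {l: True, i: False}


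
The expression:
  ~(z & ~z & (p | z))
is always true.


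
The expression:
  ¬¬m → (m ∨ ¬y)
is always true.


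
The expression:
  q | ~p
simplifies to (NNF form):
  q | ~p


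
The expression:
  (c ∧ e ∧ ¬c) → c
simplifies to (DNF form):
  True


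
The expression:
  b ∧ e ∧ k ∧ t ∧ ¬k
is never true.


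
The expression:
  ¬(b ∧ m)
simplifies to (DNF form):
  ¬b ∨ ¬m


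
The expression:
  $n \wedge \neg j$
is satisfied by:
  {n: True, j: False}


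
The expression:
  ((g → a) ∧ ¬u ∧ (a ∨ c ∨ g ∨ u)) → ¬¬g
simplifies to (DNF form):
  g ∨ u ∨ (¬a ∧ ¬c)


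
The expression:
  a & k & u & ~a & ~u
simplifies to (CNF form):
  False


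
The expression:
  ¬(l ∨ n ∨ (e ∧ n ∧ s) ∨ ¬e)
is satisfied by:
  {e: True, n: False, l: False}


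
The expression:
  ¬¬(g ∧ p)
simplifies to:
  g ∧ p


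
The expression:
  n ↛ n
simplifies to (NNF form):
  False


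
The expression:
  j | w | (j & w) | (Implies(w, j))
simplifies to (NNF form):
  True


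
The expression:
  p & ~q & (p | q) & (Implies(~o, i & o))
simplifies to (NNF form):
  o & p & ~q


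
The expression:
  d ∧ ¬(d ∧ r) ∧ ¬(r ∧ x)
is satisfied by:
  {d: True, r: False}


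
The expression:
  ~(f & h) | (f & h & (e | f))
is always true.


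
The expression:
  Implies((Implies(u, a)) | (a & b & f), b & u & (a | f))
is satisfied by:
  {b: True, u: True, a: False}
  {u: True, a: False, b: False}
  {b: True, a: True, u: True}


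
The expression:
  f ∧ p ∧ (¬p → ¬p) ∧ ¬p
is never true.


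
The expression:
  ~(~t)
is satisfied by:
  {t: True}


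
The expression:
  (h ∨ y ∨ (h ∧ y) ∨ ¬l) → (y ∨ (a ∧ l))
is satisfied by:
  {y: True, l: True, a: True, h: False}
  {y: True, l: True, a: False, h: False}
  {y: True, l: True, h: True, a: True}
  {y: True, l: True, h: True, a: False}
  {y: True, a: True, h: False, l: False}
  {y: True, a: False, h: False, l: False}
  {y: True, h: True, a: True, l: False}
  {y: True, h: True, a: False, l: False}
  {l: True, a: True, h: False, y: False}
  {l: True, a: False, h: False, y: False}
  {l: True, h: True, a: True, y: False}


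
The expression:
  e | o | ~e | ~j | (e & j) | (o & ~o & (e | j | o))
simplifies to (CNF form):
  True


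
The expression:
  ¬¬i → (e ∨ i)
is always true.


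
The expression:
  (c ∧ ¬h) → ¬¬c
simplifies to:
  True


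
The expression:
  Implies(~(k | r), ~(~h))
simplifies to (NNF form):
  h | k | r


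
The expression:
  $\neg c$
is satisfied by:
  {c: False}


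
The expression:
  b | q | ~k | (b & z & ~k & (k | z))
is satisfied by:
  {b: True, q: True, k: False}
  {b: True, k: False, q: False}
  {q: True, k: False, b: False}
  {q: False, k: False, b: False}
  {b: True, q: True, k: True}
  {b: True, k: True, q: False}
  {q: True, k: True, b: False}


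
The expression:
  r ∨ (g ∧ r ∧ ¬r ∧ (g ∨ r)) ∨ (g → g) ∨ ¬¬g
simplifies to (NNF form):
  True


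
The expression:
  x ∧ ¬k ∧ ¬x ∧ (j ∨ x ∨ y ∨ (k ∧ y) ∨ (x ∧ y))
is never true.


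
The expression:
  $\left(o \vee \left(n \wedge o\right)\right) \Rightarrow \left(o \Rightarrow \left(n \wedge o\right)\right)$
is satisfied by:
  {n: True, o: False}
  {o: False, n: False}
  {o: True, n: True}


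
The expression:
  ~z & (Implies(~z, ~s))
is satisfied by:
  {z: False, s: False}


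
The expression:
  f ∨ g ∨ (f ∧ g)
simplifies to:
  f ∨ g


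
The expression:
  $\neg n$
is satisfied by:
  {n: False}


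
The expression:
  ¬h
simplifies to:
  ¬h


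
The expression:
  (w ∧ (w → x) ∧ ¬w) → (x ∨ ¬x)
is always true.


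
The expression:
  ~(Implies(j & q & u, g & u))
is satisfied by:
  {j: True, u: True, q: True, g: False}


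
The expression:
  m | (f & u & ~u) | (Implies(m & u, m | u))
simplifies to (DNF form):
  True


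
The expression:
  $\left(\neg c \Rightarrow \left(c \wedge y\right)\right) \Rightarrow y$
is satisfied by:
  {y: True, c: False}
  {c: False, y: False}
  {c: True, y: True}


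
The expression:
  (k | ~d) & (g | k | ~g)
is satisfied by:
  {k: True, d: False}
  {d: False, k: False}
  {d: True, k: True}


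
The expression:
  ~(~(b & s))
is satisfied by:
  {b: True, s: True}


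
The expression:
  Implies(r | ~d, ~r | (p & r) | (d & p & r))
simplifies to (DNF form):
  p | ~r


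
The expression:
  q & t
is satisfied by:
  {t: True, q: True}


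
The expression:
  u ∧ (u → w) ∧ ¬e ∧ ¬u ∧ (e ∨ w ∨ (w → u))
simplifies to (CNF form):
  False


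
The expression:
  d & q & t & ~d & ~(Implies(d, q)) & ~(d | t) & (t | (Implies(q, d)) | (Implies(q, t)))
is never true.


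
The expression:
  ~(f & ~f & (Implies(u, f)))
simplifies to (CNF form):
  True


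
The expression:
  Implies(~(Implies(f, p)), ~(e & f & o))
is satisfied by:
  {p: True, e: False, o: False, f: False}
  {p: False, e: False, o: False, f: False}
  {f: True, p: True, e: False, o: False}
  {f: True, p: False, e: False, o: False}
  {p: True, o: True, f: False, e: False}
  {o: True, f: False, e: False, p: False}
  {f: True, o: True, p: True, e: False}
  {f: True, o: True, p: False, e: False}
  {p: True, e: True, f: False, o: False}
  {e: True, f: False, o: False, p: False}
  {p: True, f: True, e: True, o: False}
  {f: True, e: True, p: False, o: False}
  {p: True, o: True, e: True, f: False}
  {o: True, e: True, f: False, p: False}
  {f: True, o: True, e: True, p: True}


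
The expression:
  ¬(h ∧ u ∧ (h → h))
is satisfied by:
  {h: False, u: False}
  {u: True, h: False}
  {h: True, u: False}


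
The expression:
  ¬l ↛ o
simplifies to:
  o ∨ ¬l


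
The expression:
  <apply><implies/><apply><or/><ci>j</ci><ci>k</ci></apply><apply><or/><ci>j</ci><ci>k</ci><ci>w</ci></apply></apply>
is always true.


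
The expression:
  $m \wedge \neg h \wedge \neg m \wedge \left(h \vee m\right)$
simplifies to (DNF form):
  $\text{False}$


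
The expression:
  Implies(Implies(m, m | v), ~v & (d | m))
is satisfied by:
  {d: True, m: True, v: False}
  {d: True, v: False, m: False}
  {m: True, v: False, d: False}


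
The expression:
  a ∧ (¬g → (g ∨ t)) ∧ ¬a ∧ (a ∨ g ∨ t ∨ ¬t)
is never true.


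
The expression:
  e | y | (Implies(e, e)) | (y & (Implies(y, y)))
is always true.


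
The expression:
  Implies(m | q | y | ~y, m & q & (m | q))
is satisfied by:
  {m: True, q: True}


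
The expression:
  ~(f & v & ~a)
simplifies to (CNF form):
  a | ~f | ~v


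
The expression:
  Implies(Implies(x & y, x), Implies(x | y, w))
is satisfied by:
  {w: True, y: False, x: False}
  {x: True, w: True, y: False}
  {w: True, y: True, x: False}
  {x: True, w: True, y: True}
  {x: False, y: False, w: False}


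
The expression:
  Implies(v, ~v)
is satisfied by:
  {v: False}


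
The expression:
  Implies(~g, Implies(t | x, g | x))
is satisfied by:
  {x: True, g: True, t: False}
  {x: True, g: False, t: False}
  {g: True, x: False, t: False}
  {x: False, g: False, t: False}
  {x: True, t: True, g: True}
  {x: True, t: True, g: False}
  {t: True, g: True, x: False}


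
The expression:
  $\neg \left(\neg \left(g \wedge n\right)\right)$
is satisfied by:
  {g: True, n: True}


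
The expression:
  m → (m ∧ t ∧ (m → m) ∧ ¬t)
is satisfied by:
  {m: False}


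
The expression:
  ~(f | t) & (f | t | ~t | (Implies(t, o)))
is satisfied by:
  {t: False, f: False}


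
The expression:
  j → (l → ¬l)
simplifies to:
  ¬j ∨ ¬l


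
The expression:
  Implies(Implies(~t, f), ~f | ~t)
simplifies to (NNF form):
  ~f | ~t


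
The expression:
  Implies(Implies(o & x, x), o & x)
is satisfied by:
  {x: True, o: True}


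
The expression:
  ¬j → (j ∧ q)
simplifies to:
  j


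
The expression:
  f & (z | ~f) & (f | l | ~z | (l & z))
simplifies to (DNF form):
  f & z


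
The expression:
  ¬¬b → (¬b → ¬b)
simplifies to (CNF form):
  True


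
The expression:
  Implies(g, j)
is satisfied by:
  {j: True, g: False}
  {g: False, j: False}
  {g: True, j: True}


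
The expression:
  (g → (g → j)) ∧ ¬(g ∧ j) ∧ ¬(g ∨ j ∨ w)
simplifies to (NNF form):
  ¬g ∧ ¬j ∧ ¬w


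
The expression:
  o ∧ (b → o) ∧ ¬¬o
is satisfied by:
  {o: True}


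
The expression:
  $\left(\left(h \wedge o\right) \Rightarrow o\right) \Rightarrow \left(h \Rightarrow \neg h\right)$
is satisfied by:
  {h: False}


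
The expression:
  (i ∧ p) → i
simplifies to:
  True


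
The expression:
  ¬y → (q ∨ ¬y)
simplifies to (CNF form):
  True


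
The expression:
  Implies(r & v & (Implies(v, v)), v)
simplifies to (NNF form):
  True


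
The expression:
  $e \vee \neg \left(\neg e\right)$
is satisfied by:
  {e: True}


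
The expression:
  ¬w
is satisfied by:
  {w: False}


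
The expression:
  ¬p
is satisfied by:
  {p: False}


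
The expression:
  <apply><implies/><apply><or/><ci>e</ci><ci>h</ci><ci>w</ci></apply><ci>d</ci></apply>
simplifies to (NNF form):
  <apply><or/><ci>d</ci><apply><and/><apply><not/><ci>e</ci></apply><apply><not/><ci>h</ci></apply><apply><not/><ci>w</ci></apply></apply></apply>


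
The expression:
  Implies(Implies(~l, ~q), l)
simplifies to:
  l | q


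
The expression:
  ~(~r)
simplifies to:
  r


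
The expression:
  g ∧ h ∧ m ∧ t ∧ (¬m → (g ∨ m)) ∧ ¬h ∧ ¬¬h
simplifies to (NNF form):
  False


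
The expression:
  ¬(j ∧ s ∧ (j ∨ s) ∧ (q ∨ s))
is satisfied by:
  {s: False, j: False}
  {j: True, s: False}
  {s: True, j: False}


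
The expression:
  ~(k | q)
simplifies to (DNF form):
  ~k & ~q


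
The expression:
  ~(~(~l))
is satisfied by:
  {l: False}


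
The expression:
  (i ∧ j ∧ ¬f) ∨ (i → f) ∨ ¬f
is always true.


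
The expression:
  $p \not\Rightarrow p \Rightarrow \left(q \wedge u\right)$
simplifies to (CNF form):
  $\text{True}$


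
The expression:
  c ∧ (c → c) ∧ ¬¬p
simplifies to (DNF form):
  c ∧ p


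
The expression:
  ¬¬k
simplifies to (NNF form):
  k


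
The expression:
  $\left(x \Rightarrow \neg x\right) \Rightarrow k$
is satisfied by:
  {x: True, k: True}
  {x: True, k: False}
  {k: True, x: False}


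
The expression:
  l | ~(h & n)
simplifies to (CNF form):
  l | ~h | ~n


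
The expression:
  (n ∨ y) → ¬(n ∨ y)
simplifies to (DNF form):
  ¬n ∧ ¬y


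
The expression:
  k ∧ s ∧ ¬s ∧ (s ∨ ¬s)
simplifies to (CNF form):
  False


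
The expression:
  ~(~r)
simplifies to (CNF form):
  r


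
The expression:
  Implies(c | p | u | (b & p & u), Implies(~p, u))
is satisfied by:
  {p: True, u: True, c: False}
  {p: True, c: False, u: False}
  {u: True, c: False, p: False}
  {u: False, c: False, p: False}
  {p: True, u: True, c: True}
  {p: True, c: True, u: False}
  {u: True, c: True, p: False}


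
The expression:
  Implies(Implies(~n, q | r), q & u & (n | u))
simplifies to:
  (q | ~n) & (q | ~r) & (u | ~q)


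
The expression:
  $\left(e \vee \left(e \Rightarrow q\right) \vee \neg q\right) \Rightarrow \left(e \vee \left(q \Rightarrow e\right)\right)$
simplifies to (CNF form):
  $e \vee \neg q$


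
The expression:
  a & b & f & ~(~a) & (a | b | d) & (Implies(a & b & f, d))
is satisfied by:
  {a: True, b: True, d: True, f: True}


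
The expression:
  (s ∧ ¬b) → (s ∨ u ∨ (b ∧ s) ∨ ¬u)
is always true.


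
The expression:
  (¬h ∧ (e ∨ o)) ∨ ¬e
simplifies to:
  ¬e ∨ ¬h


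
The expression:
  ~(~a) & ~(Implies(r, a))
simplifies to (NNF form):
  False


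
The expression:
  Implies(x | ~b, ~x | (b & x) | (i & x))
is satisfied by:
  {i: True, b: True, x: False}
  {i: True, x: False, b: False}
  {b: True, x: False, i: False}
  {b: False, x: False, i: False}
  {i: True, b: True, x: True}
  {i: True, x: True, b: False}
  {b: True, x: True, i: False}


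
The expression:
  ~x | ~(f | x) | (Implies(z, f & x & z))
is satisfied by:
  {f: True, z: False, x: False}
  {f: False, z: False, x: False}
  {x: True, f: True, z: False}
  {x: True, f: False, z: False}
  {z: True, f: True, x: False}
  {z: True, f: False, x: False}
  {z: True, x: True, f: True}


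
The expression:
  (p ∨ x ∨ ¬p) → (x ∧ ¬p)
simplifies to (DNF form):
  x ∧ ¬p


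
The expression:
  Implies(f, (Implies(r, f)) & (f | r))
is always true.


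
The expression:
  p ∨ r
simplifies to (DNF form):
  p ∨ r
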